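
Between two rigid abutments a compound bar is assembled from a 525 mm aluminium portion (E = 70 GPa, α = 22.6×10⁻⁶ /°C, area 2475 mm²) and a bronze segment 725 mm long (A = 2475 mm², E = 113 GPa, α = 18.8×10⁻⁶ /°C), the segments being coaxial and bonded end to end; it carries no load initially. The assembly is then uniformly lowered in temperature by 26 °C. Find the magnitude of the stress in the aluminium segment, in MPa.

With the walls removed the bar would change length by δ_free = Σ αᵢΔT Lᵢ = 22.6×10⁻⁶×26×525 + 18.8×10⁻⁶×26×725 = 0.6629 mm.
The rigid supports impose zero overall length change; the single axial force P common to all segments must satisfy P Σ Lᵢ/(AᵢEᵢ) = δ_free.
Σ Lᵢ/(AᵢEᵢ) = 525/(2475×70×10³) + 725/(2475×113×10³) = 5.623×10⁻⁶ mm/N.
So P = 0.6629 / 5.623×10⁻⁶ = 117.9 kN, tensile.
σ_{aluminium} = P / A = 117900 / 2475 = 47.63 MPa.

σ ≈ 47.6 MPa (tensile)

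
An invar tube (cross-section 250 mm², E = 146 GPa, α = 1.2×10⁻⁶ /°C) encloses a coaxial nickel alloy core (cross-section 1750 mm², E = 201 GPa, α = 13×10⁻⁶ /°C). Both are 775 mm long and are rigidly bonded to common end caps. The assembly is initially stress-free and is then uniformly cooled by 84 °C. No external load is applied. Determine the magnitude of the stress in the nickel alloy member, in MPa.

σ ≈ 18.7 MPa (tensile)

Equilibrium of a rigid end plate with no external load gives equal and opposite internal forces ±P in the two members. Since α_{nickel alloy} > α_{invar}, cooling drives the nickel alloy into tension and the invar into compression.
Compatibility of the two members (thermal + elastic change equal): (α₁ − α₂)ΔT = P·[1/(A₁E₁) + 1/(A₂E₂)].
|α₁ − α₂|·ΔT = 11.8×10⁻⁶ × 84 = 0.0009912.
1/(A₁E₁) + 1/(A₂E₂) = 1/(250×146×10³) + 1/(1750×201×10³) = 3.024×10⁻⁸ N⁻¹.
P = 0.0009912 / 3.024×10⁻⁸ = 32780 N = 32.78 kN.
σ_{nickel alloy} = P/A₂ = 32780/1750 = 18.73 MPa, tensile.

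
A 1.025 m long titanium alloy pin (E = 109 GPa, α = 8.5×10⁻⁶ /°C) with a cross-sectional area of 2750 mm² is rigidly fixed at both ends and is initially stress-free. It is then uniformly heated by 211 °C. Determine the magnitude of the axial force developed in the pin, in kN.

P ≈ 538 kN (compressive)

The ends cannot move, so σ = EαΔT = 109×10³ × 8.5×10⁻⁶ × 211 = 195.5 MPa.
P = AEαΔT = 2750 × 109×10³ × 8.5×10⁻⁶ × 211 = 537.6 kN (compressive).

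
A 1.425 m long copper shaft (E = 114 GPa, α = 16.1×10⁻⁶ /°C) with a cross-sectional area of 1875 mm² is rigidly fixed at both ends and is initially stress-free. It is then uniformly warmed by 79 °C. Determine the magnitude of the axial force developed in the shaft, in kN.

Full restraint means ε = 0, so the stress is σ = EαΔT = 114×10³ × 16.1×10⁻⁶ × 79 = 145 MPa.
Axial force P = σA = 145 × 1875 = 271900 N = 271.9 kN, compressive.

P ≈ 272 kN (compressive)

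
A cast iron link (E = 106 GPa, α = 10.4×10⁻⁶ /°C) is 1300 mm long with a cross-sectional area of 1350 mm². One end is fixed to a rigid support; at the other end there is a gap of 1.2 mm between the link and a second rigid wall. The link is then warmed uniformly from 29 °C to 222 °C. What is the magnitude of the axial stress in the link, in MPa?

Unrestrained expansion: δ_free = αΔT L = 10.4×10⁻⁶ × 193 × 1300 = 2.609 mm.
This exceeds the 1.2 mm gap, so the wall pushes back. The portion of expansion that must be recovered elastically is δ_free − gap = 2.609 − 1.2 = 1.409 mm.
That suppressed elongation corresponds to σ = E·Δ/L = 106×10³ × 1.409/1300 = 114.9 MPa.

σ ≈ 115 MPa (compressive)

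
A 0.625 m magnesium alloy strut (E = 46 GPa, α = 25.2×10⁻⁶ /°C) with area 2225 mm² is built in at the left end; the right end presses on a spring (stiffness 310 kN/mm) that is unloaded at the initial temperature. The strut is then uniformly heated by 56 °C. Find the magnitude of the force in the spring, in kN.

P ≈ 94.5 kN

If the spring were absent the strut would lengthen by αΔT L = 25.2×10⁻⁶ × 56 × 625 = 0.882 mm.
With a force P in the spring, the elastic change of the strut is PL/(AE) and that of the spring is P/k; compatibility requires their sum to equal δ_free.
So P = δ_free / [L/(AE) + 1/k] = 0.882 / [ 625/(2225×46×10³) + 1/(310×10³) ].
P = 0.882 / 9.332×10⁻⁶ = 94510 N.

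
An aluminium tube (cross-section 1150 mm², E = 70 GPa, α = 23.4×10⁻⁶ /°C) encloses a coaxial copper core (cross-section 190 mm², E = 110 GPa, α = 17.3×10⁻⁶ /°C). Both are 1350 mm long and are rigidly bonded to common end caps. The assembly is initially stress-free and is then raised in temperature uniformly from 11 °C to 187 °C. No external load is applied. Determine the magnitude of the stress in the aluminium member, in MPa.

σ ≈ 15.5 MPa (compressive)

Equilibrium of a rigid end plate with no external load gives equal and opposite internal forces ±P in the two members. Since α_{aluminium} > α_{copper}, heating drives the aluminium into compression and the copper into tension.
Equating the net (thermal + elastic) strains gives |α₁ − α₂|·ΔT = P·[1/(A₁E₁) + 1/(A₂E₂)].
|α₁ − α₂|·ΔT = 6.1×10⁻⁶ × 176 = 0.001074.
1/(A₁E₁) + 1/(A₂E₂) = 1/(1150×70×10³) + 1/(190×110×10³) = 6.027×10⁻⁸ N⁻¹.
So P = 0.001074 / 6.027×10⁻⁸ = 17.81 kN.
σ_{aluminium} = P/A₁ = 17810/1150 = 15.49 MPa, compressive.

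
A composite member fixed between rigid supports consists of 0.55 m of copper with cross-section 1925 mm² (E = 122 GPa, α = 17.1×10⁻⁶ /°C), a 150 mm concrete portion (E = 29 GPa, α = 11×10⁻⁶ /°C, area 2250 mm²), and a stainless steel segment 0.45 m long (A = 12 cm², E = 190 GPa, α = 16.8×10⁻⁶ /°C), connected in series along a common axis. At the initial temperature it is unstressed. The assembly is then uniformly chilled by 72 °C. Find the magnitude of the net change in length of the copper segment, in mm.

|ΔL| ≈ 0.203 mm

Free thermal contraction of the whole bar: Σ αᵢΔT Lᵢ = 17.1×10⁻⁶×72×550 + 11×10⁻⁶×72×150 + 16.8×10⁻⁶×72×450 = 1.34 mm.
The walls prevent any net length change, so an axial force P (same in every segment) develops. Compatibility: P · Σ Lᵢ/(AᵢEᵢ) = δ_free.
The series flexibility is Σ Lᵢ/(AᵢEᵢ) = 550/(1925×122×10³) + 150/(2250×29×10³) + 450/(1200×190×10³) = 6.614×10⁻⁶ mm/N.
So P = 1.34 / 6.614×10⁻⁶ = 202.6 kN, tensile.
For the copper segment, free thermal change = 17.1×10⁻⁶×72×550 = 0.6772 mm and elastic change from P = 202600×550/(1925×122×10³) = 0.4745 mm; these oppose, so the net change is 0.203 mm (segment shortens).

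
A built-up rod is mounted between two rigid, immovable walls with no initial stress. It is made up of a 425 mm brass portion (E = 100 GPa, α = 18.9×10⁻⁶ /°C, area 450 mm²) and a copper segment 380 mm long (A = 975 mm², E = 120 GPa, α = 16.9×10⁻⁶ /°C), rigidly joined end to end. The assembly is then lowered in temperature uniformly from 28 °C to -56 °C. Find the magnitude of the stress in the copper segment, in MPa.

σ ≈ 98.1 MPa (tensile)

With the walls removed the bar would change length by δ_free = Σ αᵢΔT Lᵢ = 18.9×10⁻⁶×84×425 + 16.9×10⁻⁶×84×380 = 1.214 mm.
The walls prevent any net length change, so an axial force P (same in every segment) develops. Compatibility: P · Σ Lᵢ/(AᵢEᵢ) = δ_free.
Σ Lᵢ/(AᵢEᵢ) = 425/(450×100×10³) + 380/(975×120×10³) = 1.269×10⁻⁵ mm/N.
So P = 1.214 / 1.269×10⁻⁵ = 95.66 kN, tensile.
σ_{copper} = P / A = 95660 / 975 = 98.12 MPa.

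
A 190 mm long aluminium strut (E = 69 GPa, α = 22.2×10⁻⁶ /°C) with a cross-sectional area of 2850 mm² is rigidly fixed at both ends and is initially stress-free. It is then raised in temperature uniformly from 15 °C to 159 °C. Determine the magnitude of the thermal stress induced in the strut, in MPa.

Because both ends are immovable the net strain is zero, and the suppressed thermal strain is αΔT = 22.2×10⁻⁶ × 144 = 3196.8×10⁻⁶.
The stress required to suppress this strain is σ = Eε = 69×10³ × 3196.8×10⁻⁶ = 220.6 MPa, compressive since the strut is trying to expand.

σ ≈ 221 MPa (compressive)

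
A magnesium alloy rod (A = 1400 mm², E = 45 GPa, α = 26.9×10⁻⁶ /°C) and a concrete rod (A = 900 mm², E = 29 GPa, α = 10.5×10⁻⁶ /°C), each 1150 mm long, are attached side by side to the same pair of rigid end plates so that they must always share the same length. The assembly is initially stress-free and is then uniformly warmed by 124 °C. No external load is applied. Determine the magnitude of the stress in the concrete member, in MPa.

σ ≈ 41.7 MPa (tensile)

Both members must finish at the same length. With the larger α, the magnesium alloy tends to over-expand; the plates restrain it, putting the magnesium alloy in compression and the concrete in tension. With no external load the two internal forces are equal and opposite, magnitude P.
Compatibility of the two members (thermal + elastic change equal): (α₁ − α₂)ΔT = P·[1/(A₁E₁) + 1/(A₂E₂)].
|α₁ − α₂|·ΔT = 16.4×10⁻⁶ × 124 = 0.002034.
1/(A₁E₁) + 1/(A₂E₂) = 1/(1400×45×10³) + 1/(900×29×10³) = 5.419×10⁻⁸ N⁻¹.
So P = 0.002034 / 5.419×10⁻⁸ = 37.53 kN.
σ_{concrete} = P/A₂ = 37530/900 = 41.7 MPa, tensile.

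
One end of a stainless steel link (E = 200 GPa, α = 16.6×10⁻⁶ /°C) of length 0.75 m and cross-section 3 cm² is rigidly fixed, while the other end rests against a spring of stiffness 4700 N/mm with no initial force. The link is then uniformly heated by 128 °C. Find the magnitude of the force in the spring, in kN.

If the spring were absent the link would lengthen by αΔT L = 16.6×10⁻⁶ × 128 × 750 = 1.594 mm.
With a force P in the spring, the elastic change of the link is PL/(AE) and that of the spring is P/k; compatibility requires their sum to equal δ_free.
So P = δ_free / [L/(AE) + 1/k] = 1.594 / [ 750/(300×200×10³) + 1/(4700) ].
P = 1.594 / 0.0002253 = 7074 N.

P ≈ 7.07 kN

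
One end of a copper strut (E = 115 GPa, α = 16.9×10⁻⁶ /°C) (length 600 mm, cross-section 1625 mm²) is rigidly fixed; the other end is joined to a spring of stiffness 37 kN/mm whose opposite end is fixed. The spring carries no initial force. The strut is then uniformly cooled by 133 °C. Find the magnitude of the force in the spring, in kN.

P ≈ 44.6 kN

The unrestrained thermal change is αΔT L = 16.9×10⁻⁶ × 133 × 600 = 1.349 mm.
Let P be the tensile force in the spring. The strut extends elastically by PL/(AE) and the spring stretches by P/k; together these equal δ_free.
So P = δ_free / [L/(AE) + 1/k] = 1.349 / [ 600/(1625×115×10³) + 1/(37×10³) ].
P = 1.349 / 3.024×10⁻⁵ = 44600 N.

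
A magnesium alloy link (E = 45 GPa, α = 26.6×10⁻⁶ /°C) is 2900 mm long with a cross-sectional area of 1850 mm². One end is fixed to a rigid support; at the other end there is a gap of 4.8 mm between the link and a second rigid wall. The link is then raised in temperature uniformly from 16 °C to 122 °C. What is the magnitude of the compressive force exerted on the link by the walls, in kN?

P ≈ 96.9 kN

Unrestrained expansion: δ_free = αΔT L = 26.6×10⁻⁶ × 106 × 2900 = 8.177 mm.
After closing the 4.8 mm clearance, 8.177 − 4.8 = 3.377 mm of expansion remains to be suppressed by the wall.
That suppressed elongation corresponds to σ = E·Δ/L = 45×10³ × 3.377/2900 = 52.4 MPa.
P = σA = 52.4 × 1850 = 96.94 kN.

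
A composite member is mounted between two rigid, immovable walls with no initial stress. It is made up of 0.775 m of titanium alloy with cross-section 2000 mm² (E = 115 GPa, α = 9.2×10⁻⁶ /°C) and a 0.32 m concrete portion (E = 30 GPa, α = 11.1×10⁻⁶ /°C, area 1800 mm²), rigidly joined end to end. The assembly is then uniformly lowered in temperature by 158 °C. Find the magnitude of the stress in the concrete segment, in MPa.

With the walls removed the bar would change length by δ_free = Σ αᵢΔT Lᵢ = 9.2×10⁻⁶×158×775 + 11.1×10⁻⁶×158×320 = 1.688 mm.
The walls prevent any net length change, so an axial force P (same in every segment) develops. Compatibility: P · Σ Lᵢ/(AᵢEᵢ) = δ_free.
The series flexibility is Σ Lᵢ/(AᵢEᵢ) = 775/(2000×115×10³) + 320/(1800×30×10³) = 9.295×10⁻⁶ mm/N.
So P = 1.688 / 9.295×10⁻⁶ = 181.6 kN, tensile.
σ_{concrete} = P / A = 181600 / 1800 = 100.9 MPa.

σ ≈ 101 MPa (tensile)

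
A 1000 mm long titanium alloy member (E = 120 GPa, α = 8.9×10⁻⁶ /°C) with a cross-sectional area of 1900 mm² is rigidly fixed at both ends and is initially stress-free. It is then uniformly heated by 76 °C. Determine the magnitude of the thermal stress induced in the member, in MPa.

σ ≈ 81.2 MPa (compressive)

Because both ends are immovable the net strain is zero, and the suppressed thermal strain is αΔT = 8.9×10⁻⁶ × 76 = 676.4×10⁻⁶.
σ = EαΔT = 120×10³ × 8.9×10⁻⁶ × 76 = 81.17 MPa (compressive; the member is trying to expand).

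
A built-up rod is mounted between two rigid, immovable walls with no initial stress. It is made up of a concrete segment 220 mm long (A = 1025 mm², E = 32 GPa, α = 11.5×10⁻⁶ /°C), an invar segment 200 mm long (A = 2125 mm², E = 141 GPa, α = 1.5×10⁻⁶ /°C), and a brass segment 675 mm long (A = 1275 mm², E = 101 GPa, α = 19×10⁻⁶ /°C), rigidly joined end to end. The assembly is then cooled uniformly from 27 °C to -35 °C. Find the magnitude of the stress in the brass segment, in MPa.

Free thermal contraction of the whole bar: Σ αᵢΔT Lᵢ = 11.5×10⁻⁶×62×220 + 1.5×10⁻⁶×62×200 + 19×10⁻⁶×62×675 = 0.9706 mm.
The rigid supports impose zero overall length change; the single axial force P common to all segments must satisfy P Σ Lᵢ/(AᵢEᵢ) = δ_free.
The series flexibility is Σ Lᵢ/(AᵢEᵢ) = 220/(1025×32×10³) + 200/(2125×141×10³) + 675/(1275×101×10³) = 1.262×10⁻⁵ mm/N.
So P = 0.9706 / 1.262×10⁻⁵ = 76.93 kN, tensile.
σ_{brass} = P / A = 76930 / 1275 = 60.34 MPa.

σ ≈ 60.3 MPa (tensile)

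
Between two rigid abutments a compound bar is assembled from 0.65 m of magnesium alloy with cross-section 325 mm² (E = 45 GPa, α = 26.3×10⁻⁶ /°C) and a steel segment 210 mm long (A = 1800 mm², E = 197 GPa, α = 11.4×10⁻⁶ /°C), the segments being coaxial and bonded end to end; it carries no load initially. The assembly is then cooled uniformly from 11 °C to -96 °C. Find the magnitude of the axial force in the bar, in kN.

With the walls removed the bar would change length by δ_free = Σ αᵢΔT Lᵢ = 26.3×10⁻⁶×107×650 + 11.4×10⁻⁶×107×210 = 2.085 mm.
The walls prevent any net length change, so an axial force P (same in every segment) develops. Compatibility: P · Σ Lᵢ/(AᵢEᵢ) = δ_free.
Σ Lᵢ/(AᵢEᵢ) = 650/(325×45×10³) + 210/(1800×197×10³) = 4.504×10⁻⁵ mm/N.
So P = 2.085 / 4.504×10⁻⁵ = 46.3 kN, tensile.

P ≈ 46.3 kN (tensile)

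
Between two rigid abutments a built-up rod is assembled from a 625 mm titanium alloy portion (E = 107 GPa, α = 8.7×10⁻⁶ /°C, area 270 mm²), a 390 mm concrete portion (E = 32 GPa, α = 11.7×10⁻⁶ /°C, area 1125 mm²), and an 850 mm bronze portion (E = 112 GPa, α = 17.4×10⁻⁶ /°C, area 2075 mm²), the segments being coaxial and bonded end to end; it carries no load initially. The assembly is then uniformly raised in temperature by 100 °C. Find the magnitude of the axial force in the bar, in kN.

If the supports were absent, the total length change would be Σ αᵢΔT Lᵢ = 8.7×10⁻⁶×100×625 + 11.7×10⁻⁶×100×390 + 17.4×10⁻⁶×100×850 = 2.479 mm.
Since the ends are fixed, an axial force P builds up, equal in every segment, with P · Σ Lᵢ/(AᵢEᵢ) = δ_free.
The series flexibility is Σ Lᵢ/(AᵢEᵢ) = 625/(270×107×10³) + 390/(1125×32×10³) + 850/(2075×112×10³) = 3.612×10⁻⁵ mm/N.
P = 2.479 / 3.612×10⁻⁵ = 68620 N = 68.62 kN, compressive.

P ≈ 68.6 kN (compressive)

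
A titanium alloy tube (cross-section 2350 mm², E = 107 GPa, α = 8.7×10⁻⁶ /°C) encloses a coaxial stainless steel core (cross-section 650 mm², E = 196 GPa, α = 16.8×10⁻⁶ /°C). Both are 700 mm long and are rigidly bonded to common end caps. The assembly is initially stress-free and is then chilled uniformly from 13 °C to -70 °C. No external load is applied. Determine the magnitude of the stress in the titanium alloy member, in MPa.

σ ≈ 24.2 MPa (compressive)

Equilibrium of a rigid end plate with no external load gives equal and opposite internal forces ±P in the two members. Since α_{stainless steel} > α_{titanium alloy}, cooling drives the stainless steel into tension and the titanium alloy into compression.
Compatibility of the two members (thermal + elastic change equal): (α₁ − α₂)ΔT = P·[1/(A₁E₁) + 1/(A₂E₂)].
|α₁ − α₂|·ΔT = 8.1×10⁻⁶ × 83 = 0.0006723.
1/(A₁E₁) + 1/(A₂E₂) = 1/(2350×107×10³) + 1/(650×196×10³) = 1.183×10⁻⁸ N⁻¹.
P = 0.0006723 / 1.183×10⁻⁸ = 56850 N = 56.85 kN.
σ_{titanium alloy} = P/A₁ = 56850/2350 = 24.19 MPa, compressive.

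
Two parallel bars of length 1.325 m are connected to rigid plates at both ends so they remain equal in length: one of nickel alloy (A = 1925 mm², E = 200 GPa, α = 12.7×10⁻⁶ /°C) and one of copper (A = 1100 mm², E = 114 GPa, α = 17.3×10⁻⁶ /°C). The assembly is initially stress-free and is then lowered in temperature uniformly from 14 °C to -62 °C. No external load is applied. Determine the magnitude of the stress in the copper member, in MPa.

σ ≈ 30.1 MPa (tensile)

Both members must finish at the same length. With the larger α, the copper tends to over-contract; the plates restrain it, putting the copper in tension and the nickel alloy in compression. With no external load the two internal forces are equal and opposite, magnitude P.
Setting the final lengths equal and cancelling L: (α₁ − α₂)ΔT = P/(A₁E₁) + P/(A₂E₂).
|α₁ − α₂|·ΔT = 4.6×10⁻⁶ × 76 = 0.0003496.
1/(A₁E₁) + 1/(A₂E₂) = 1/(1925×200×10³) + 1/(1100×114×10³) = 1.057×10⁻⁸ N⁻¹.
So P = 0.0003496 / 1.057×10⁻⁸ = 33.07 kN.
σ_{copper} = P/A₂ = 33070/1100 = 30.06 MPa, tensile.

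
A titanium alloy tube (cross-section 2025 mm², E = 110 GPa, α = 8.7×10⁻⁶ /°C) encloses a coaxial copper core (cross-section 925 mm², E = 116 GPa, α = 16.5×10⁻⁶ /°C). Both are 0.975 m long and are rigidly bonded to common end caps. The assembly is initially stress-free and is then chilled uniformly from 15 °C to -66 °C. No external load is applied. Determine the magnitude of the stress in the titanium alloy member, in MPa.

σ ≈ 22.6 MPa (compressive)

The copper has the larger α, so on cooling it would change length more than the titanium alloy if both were free. The rigid plates force a common final length, so the copper is put into tension and the titanium alloy into compression, with equal and opposite forces P (no external load).
Equating the net (thermal + elastic) strains gives |α₁ − α₂|·ΔT = P·[1/(A₁E₁) + 1/(A₂E₂)].
|α₁ − α₂|·ΔT = 7.8×10⁻⁶ × 81 = 0.0006318.
1/(A₁E₁) + 1/(A₂E₂) = 1/(2025×110×10³) + 1/(925×116×10³) = 1.381×10⁻⁸ N⁻¹.
So P = 0.0006318 / 1.381×10⁻⁸ = 45.75 kN.
σ_{titanium alloy} = P/A₁ = 45750/2025 = 22.59 MPa, compressive.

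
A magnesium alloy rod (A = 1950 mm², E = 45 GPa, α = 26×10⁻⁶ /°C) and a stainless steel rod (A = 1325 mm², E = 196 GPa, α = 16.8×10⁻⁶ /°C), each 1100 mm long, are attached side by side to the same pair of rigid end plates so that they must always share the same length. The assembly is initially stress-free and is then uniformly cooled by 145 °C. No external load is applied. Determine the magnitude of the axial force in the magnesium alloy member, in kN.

P ≈ 87.5 kN (tensile in the magnesium alloy)

Equilibrium of a rigid end plate with no external load gives equal and opposite internal forces ±P in the two members. Since α_{magnesium alloy} > α_{stainless steel}, cooling drives the magnesium alloy into tension and the stainless steel into compression.
Equating the net (thermal + elastic) strains gives |α₁ − α₂|·ΔT = P·[1/(A₁E₁) + 1/(A₂E₂)].
|α₁ − α₂|·ΔT = 9.2×10⁻⁶ × 145 = 0.001334.
1/(A₁E₁) + 1/(A₂E₂) = 1/(1950×45×10³) + 1/(1325×196×10³) = 1.525×10⁻⁸ N⁻¹.
P = 0.001334 / 1.525×10⁻⁸ = 87490 N = 87.49 kN.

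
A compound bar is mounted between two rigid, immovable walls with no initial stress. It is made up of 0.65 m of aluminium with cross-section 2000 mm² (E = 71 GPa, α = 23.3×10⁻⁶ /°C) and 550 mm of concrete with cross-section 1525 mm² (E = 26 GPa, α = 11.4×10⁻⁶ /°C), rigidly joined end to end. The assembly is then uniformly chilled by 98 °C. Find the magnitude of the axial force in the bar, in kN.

P ≈ 114 kN (tensile)

Free thermal contraction of the whole bar: Σ αᵢΔT Lᵢ = 23.3×10⁻⁶×98×650 + 11.4×10⁻⁶×98×550 = 2.099 mm.
Since the ends are fixed, an axial force P builds up, equal in every segment, with P · Σ Lᵢ/(AᵢEᵢ) = δ_free.
The series flexibility is Σ Lᵢ/(AᵢEᵢ) = 650/(2000×71×10³) + 550/(1525×26×10³) = 1.845×10⁻⁵ mm/N.
So P = 2.099 / 1.845×10⁻⁵ = 113.8 kN, tensile.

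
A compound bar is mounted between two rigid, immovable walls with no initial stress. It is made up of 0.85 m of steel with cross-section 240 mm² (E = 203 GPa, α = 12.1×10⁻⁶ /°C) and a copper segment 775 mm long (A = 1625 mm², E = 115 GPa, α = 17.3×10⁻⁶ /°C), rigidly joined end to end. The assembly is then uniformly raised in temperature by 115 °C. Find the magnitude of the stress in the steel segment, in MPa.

σ ≈ 526 MPa (compressive)

With the walls removed the bar would change length by δ_free = Σ αᵢΔT Lᵢ = 12.1×10⁻⁶×115×850 + 17.3×10⁻⁶×115×775 = 2.725 mm.
The rigid supports impose zero overall length change; the single axial force P common to all segments must satisfy P Σ Lᵢ/(AᵢEᵢ) = δ_free.
The series flexibility is Σ Lᵢ/(AᵢEᵢ) = 850/(240×203×10³) + 775/(1625×115×10³) = 2.159×10⁻⁵ mm/N.
P = 2.725 / 2.159×10⁻⁵ = 126200 N = 126.2 kN, compressive.
σ_{steel} = P / A = 126200 / 240 = 525.7 MPa.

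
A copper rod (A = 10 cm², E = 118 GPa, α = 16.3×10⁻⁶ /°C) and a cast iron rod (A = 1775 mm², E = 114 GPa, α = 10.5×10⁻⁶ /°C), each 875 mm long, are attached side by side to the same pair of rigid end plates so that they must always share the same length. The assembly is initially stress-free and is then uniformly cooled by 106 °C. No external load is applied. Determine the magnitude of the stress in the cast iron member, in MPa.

σ ≈ 25.8 MPa (compressive)

The copper has the larger α, so on cooling it would change length more than the cast iron if both were free. The rigid plates force a common final length, so the copper is put into tension and the cast iron into compression, with equal and opposite forces P (no external load).
Setting the final lengths equal and cancelling L: (α₁ − α₂)ΔT = P/(A₁E₁) + P/(A₂E₂).
|α₁ − α₂|·ΔT = 5.8×10⁻⁶ × 106 = 0.0006148.
1/(A₁E₁) + 1/(A₂E₂) = 1/(1000×118×10³) + 1/(1775×114×10³) = 1.342×10⁻⁸ N⁻¹.
P = 0.0006148 / 1.342×10⁻⁸ = 45820 N = 45.82 kN.
σ_{cast iron} = P/A₂ = 45820/1775 = 25.82 MPa, compressive.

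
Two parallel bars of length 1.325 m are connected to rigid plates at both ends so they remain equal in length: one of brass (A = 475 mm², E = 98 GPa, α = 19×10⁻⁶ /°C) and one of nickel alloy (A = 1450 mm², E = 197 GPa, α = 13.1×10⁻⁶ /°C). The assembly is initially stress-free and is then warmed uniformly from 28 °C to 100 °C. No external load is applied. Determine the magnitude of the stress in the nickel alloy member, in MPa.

σ ≈ 11.7 MPa (tensile)

Both members must finish at the same length. With the larger α, the brass tends to over-expand; the plates restrain it, putting the brass in compression and the nickel alloy in tension. With no external load the two internal forces are equal and opposite, magnitude P.
Equating the net (thermal + elastic) strains gives |α₁ − α₂|·ΔT = P·[1/(A₁E₁) + 1/(A₂E₂)].
|α₁ − α₂|·ΔT = 5.9×10⁻⁶ × 72 = 0.0004248.
1/(A₁E₁) + 1/(A₂E₂) = 1/(475×98×10³) + 1/(1450×197×10³) = 2.498×10⁻⁸ N⁻¹.
P = 0.0004248 / 2.498×10⁻⁸ = 17000 N = 17 kN.
σ_{nickel alloy} = P/A₂ = 17000/1450 = 11.73 MPa, tensile.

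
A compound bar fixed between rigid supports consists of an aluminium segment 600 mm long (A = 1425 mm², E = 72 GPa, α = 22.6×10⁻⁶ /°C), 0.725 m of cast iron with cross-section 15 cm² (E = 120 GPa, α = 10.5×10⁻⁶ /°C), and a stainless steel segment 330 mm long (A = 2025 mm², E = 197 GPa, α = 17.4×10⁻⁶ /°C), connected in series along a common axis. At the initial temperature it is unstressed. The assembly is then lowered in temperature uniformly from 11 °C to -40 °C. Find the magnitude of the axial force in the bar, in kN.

P ≈ 128 kN (tensile)

With the walls removed the bar would change length by δ_free = Σ αᵢΔT Lᵢ = 22.6×10⁻⁶×51×600 + 10.5×10⁻⁶×51×725 + 17.4×10⁻⁶×51×330 = 1.373 mm.
The rigid supports impose zero overall length change; the single axial force P common to all segments must satisfy P Σ Lᵢ/(AᵢEᵢ) = δ_free.
Σ Lᵢ/(AᵢEᵢ) = 600/(1425×72×10³) + 725/(1500×120×10³) + 330/(2025×197×10³) = 1.07×10⁻⁵ mm/N.
P = 1.373 / 1.07×10⁻⁵ = 128200 N = 128.2 kN, tensile.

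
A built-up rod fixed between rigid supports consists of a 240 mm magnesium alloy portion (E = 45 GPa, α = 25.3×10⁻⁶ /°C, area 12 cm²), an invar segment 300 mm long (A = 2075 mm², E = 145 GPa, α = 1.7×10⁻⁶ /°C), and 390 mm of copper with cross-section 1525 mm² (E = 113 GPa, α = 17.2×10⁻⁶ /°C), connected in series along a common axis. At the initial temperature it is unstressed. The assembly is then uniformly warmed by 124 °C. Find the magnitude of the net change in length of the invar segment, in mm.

|ΔL| ≈ 0.15 mm

With the walls removed the bar would change length by δ_free = Σ αᵢΔT Lᵢ = 25.3×10⁻⁶×124×240 + 1.7×10⁻⁶×124×300 + 17.2×10⁻⁶×124×390 = 1.648 mm.
Since the ends are fixed, an axial force P builds up, equal in every segment, with P · Σ Lᵢ/(AᵢEᵢ) = δ_free.
The series flexibility is Σ Lᵢ/(AᵢEᵢ) = 240/(1200×45×10³) + 300/(2075×145×10³) + 390/(1525×113×10³) = 7.705×10⁻⁶ mm/N.
So P = 1.648 / 7.705×10⁻⁶ = 213.9 kN, compressive.
For the invar segment, free thermal change = 1.7×10⁻⁶×124×300 = 0.06324 mm and elastic change from P = 213900×300/(2075×145×10³) = 0.2133 mm; these oppose, so the net change is 0.15 mm (segment shortens).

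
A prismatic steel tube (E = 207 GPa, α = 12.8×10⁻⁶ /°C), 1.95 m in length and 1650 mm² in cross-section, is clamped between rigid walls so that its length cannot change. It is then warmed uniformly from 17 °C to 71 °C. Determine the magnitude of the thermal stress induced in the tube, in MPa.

Because both ends are immovable the net strain is zero, and the suppressed thermal strain is αΔT = 12.8×10⁻⁶ × 54 = 691.2×10⁻⁶.
σ = EαΔT = 207×10³ × 12.8×10⁻⁶ × 54 = 143.1 MPa (compressive; the tube is trying to expand).

σ ≈ 143 MPa (compressive)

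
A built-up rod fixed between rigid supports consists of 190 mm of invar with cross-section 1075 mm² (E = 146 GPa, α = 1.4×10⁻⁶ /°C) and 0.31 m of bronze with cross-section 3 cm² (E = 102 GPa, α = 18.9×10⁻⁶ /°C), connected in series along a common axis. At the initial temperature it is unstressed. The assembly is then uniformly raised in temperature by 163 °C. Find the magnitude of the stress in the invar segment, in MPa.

σ ≈ 81.9 MPa (compressive)

With the walls removed the bar would change length by δ_free = Σ αᵢΔT Lᵢ = 1.4×10⁻⁶×163×190 + 18.9×10⁻⁶×163×310 = 0.9984 mm.
Since the ends are fixed, an axial force P builds up, equal in every segment, with P · Σ Lᵢ/(AᵢEᵢ) = δ_free.
Σ Lᵢ/(AᵢEᵢ) = 190/(1075×146×10³) + 310/(300×102×10³) = 1.134×10⁻⁵ mm/N.
Hence P = δ_free / Σ(L/AE) = 0.9984/1.134×10⁻⁵ = 88.03 kN (compressive).
σ_{invar} = P / A = 88030 / 1075 = 81.89 MPa.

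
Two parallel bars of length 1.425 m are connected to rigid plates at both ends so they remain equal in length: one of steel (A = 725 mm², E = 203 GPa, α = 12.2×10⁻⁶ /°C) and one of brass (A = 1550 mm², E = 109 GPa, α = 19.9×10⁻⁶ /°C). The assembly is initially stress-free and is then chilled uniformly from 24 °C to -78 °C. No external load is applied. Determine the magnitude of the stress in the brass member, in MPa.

σ ≈ 39.9 MPa (tensile)

Equilibrium of a rigid end plate with no external load gives equal and opposite internal forces ±P in the two members. Since α_{brass} > α_{steel}, cooling drives the brass into tension and the steel into compression.
Setting the final lengths equal and cancelling L: (α₁ − α₂)ΔT = P/(A₁E₁) + P/(A₂E₂).
|α₁ − α₂|·ΔT = 7.7×10⁻⁶ × 102 = 0.0007854.
1/(A₁E₁) + 1/(A₂E₂) = 1/(725×203×10³) + 1/(1550×109×10³) = 1.271×10⁻⁸ N⁻¹.
So P = 0.0007854 / 1.271×10⁻⁸ = 61.78 kN.
σ_{brass} = P/A₂ = 61780/1550 = 39.86 MPa, tensile.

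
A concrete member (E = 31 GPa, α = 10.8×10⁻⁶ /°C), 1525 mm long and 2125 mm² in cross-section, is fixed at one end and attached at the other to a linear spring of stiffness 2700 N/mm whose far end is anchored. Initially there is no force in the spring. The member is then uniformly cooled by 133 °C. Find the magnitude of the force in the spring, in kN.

P ≈ 5.57 kN

The unrestrained thermal change is αΔT L = 10.8×10⁻⁶ × 133 × 1525 = 2.191 mm.
Let P be the tensile force in the spring. The member extends elastically by PL/(AE) and the spring stretches by P/k; together these equal δ_free.
So P = δ_free / [L/(AE) + 1/k] = 2.191 / [ 1525/(2125×31×10³) + 1/(2700) ].
P = 2.191 / 0.0003935 = 5566 N.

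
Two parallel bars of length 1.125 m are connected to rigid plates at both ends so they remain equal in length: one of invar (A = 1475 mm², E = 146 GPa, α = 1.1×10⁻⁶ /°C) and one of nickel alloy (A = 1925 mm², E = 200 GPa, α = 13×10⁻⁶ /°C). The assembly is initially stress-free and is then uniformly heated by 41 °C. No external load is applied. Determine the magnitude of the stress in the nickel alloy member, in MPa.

Both members must finish at the same length. With the larger α, the nickel alloy tends to over-expand; the plates restrain it, putting the nickel alloy in compression and the invar in tension. With no external load the two internal forces are equal and opposite, magnitude P.
Compatibility of the two members (thermal + elastic change equal): (α₁ − α₂)ΔT = P·[1/(A₁E₁) + 1/(A₂E₂)].
|α₁ − α₂|·ΔT = 11.9×10⁻⁶ × 41 = 0.0004879.
1/(A₁E₁) + 1/(A₂E₂) = 1/(1475×146×10³) + 1/(1925×200×10³) = 7.241×10⁻⁹ N⁻¹.
So P = 0.0004879 / 7.241×10⁻⁹ = 67.38 kN.
σ_{nickel alloy} = P/A₂ = 67380/1925 = 35 MPa, compressive.

σ ≈ 35 MPa (compressive)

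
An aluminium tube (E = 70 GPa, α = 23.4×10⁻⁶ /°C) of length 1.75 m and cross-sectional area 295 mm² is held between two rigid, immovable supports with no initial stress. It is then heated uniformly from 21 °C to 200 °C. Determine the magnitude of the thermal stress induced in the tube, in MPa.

σ ≈ 293 MPa (compressive)

Because both ends are immovable the net strain is zero, and the suppressed thermal strain is αΔT = 23.4×10⁻⁶ × 179 = 4188.6×10⁻⁶.
Hence σ = E·αΔT = 70×10³ × 4188.6×10⁻⁶ = 293.2 MPa, compressive.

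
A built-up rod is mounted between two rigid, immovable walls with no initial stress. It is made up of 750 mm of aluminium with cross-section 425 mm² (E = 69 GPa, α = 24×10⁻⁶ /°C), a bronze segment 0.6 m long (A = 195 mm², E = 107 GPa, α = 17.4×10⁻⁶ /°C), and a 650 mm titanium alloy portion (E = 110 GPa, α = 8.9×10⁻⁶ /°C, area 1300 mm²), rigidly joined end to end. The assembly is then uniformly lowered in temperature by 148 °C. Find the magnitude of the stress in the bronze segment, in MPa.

Free thermal contraction of the whole bar: Σ αᵢΔT Lᵢ = 24×10⁻⁶×148×750 + 17.4×10⁻⁶×148×600 + 8.9×10⁻⁶×148×650 = 5.065 mm.
The walls prevent any net length change, so an axial force P (same in every segment) develops. Compatibility: P · Σ Lᵢ/(AᵢEᵢ) = δ_free.
Σ Lᵢ/(AᵢEᵢ) = 750/(425×69×10³) + 600/(195×107×10³) + 650/(1300×110×10³) = 5.888×10⁻⁵ mm/N.
P = 5.065 / 5.888×10⁻⁵ = 86030 N = 86.03 kN, tensile.
σ_{bronze} = P / A = 86030 / 195 = 441.2 MPa.

σ ≈ 441 MPa (tensile)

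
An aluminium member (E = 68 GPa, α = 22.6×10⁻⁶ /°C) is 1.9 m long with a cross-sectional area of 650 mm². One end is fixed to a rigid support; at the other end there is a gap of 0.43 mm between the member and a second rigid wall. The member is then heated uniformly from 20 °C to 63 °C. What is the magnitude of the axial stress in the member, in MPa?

If the wall were absent the member would grow by αΔT L = 22.6×10⁻⁶ × 43 × 1900 = 1.846 mm.
This exceeds the 0.43 mm gap, so the wall pushes back. The portion of expansion that must be recovered elastically is δ_free − gap = 1.846 − 0.43 = 1.416 mm.
Compatibility: PL/(AE) = 1.416 mm, so σ = P/A = E × (1.416/1900) = 50.69 MPa.

σ ≈ 50.7 MPa (compressive)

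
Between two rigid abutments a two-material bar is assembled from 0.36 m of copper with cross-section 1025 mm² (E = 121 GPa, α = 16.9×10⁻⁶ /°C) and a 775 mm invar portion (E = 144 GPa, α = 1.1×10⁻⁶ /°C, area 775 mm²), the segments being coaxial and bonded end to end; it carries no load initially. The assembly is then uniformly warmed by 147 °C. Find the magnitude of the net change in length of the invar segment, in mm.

With the walls removed the bar would change length by δ_free = Σ αᵢΔT Lᵢ = 16.9×10⁻⁶×147×360 + 1.1×10⁻⁶×147×775 = 1.02 mm.
Since the ends are fixed, an axial force P builds up, equal in every segment, with P · Σ Lᵢ/(AᵢEᵢ) = δ_free.
Σ Lᵢ/(AᵢEᵢ) = 360/(1025×121×10³) + 775/(775×144×10³) = 9.847×10⁻⁶ mm/N.
Hence P = δ_free / Σ(L/AE) = 1.02/9.847×10⁻⁶ = 103.5 kN (compressive).
For the invar segment, free thermal change = 1.1×10⁻⁶×147×775 = 0.1253 mm and elastic change from P = 103500×775/(775×144×10³) = 0.7191 mm; these oppose, so the net change is 0.594 mm (segment shortens).

|ΔL| ≈ 0.594 mm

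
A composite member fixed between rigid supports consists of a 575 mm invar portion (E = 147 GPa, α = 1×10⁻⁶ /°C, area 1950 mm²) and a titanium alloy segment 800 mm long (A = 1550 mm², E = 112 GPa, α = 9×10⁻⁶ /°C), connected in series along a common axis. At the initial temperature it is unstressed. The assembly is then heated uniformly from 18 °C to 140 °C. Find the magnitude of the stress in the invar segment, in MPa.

σ ≈ 73.5 MPa (compressive)

If the supports were absent, the total length change would be Σ αᵢΔT Lᵢ = 1×10⁻⁶×122×575 + 9×10⁻⁶×122×800 = 0.9486 mm.
The walls prevent any net length change, so an axial force P (same in every segment) develops. Compatibility: P · Σ Lᵢ/(AᵢEᵢ) = δ_free.
Σ Lᵢ/(AᵢEᵢ) = 575/(1950×147×10³) + 800/(1550×112×10³) = 6.614×10⁻⁶ mm/N.
Hence P = δ_free / Σ(L/AE) = 0.9486/6.614×10⁻⁶ = 143.4 kN (compressive).
σ_{invar} = P / A = 143400 / 1950 = 73.54 MPa.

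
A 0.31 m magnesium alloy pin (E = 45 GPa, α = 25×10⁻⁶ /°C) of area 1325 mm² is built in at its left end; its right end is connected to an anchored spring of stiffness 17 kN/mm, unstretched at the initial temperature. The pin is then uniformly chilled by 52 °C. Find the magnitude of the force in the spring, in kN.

Free thermal contraction: δ_free = αΔT L = 25×10⁻⁶ × 52 × 310 = 0.403 mm.
With a force P in the spring, the elastic change of the pin is PL/(AE) and that of the spring is P/k; compatibility requires their sum to equal δ_free.
So P = δ_free / [L/(AE) + 1/k] = 0.403 / [ 310/(1325×45×10³) + 1/(17×10³) ].
P = 0.403 / 6.402×10⁻⁵ = 6295 N.

P ≈ 6.29 kN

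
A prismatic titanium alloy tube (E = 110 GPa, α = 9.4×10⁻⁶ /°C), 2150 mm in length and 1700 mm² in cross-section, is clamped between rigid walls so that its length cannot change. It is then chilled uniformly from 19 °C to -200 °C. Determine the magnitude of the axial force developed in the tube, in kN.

With zero net strain, σ = E·αΔT = 110 GPa × 9.4×10⁻⁶ × 219 = 226.4 MPa.
P = AEαΔT = 1700 × 110×10³ × 9.4×10⁻⁶ × 219 = 385 kN (tensile).

P ≈ 385 kN (tensile)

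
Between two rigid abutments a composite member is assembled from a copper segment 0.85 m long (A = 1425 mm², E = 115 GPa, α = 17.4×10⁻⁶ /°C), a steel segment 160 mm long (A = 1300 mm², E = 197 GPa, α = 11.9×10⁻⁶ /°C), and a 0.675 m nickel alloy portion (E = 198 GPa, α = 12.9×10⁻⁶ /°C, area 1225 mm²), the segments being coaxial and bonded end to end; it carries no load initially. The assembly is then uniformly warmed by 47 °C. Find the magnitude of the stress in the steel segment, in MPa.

Free thermal expansion of the whole bar: Σ αᵢΔT Lᵢ = 17.4×10⁻⁶×47×850 + 11.9×10⁻⁶×47×160 + 12.9×10⁻⁶×47×675 = 1.194 mm.
The walls prevent any net length change, so an axial force P (same in every segment) develops. Compatibility: P · Σ Lᵢ/(AᵢEᵢ) = δ_free.
Σ Lᵢ/(AᵢEᵢ) = 850/(1425×115×10³) + 160/(1300×197×10³) + 675/(1225×198×10³) = 8.595×10⁻⁶ mm/N.
P = 1.194 / 8.595×10⁻⁶ = 138900 N = 138.9 kN, compressive.
σ_{steel} = P / A = 138900 / 1300 = 106.9 MPa.

σ ≈ 107 MPa (compressive)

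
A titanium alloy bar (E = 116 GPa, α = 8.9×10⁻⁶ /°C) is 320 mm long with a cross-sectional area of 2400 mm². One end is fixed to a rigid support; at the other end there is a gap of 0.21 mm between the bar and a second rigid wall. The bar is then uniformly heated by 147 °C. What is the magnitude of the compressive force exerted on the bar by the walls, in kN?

P ≈ 182 kN

Unrestrained expansion: δ_free = αΔT L = 8.9×10⁻⁶ × 147 × 320 = 0.4187 mm.
This exceeds the 0.21 mm gap, so the wall pushes back. The portion of expansion that must be recovered elastically is δ_free − gap = 0.4187 − 0.21 = 0.2087 mm.
Compatibility: PL/(AE) = 0.2087 mm, so σ = P/A = E × (0.2087/320) = 75.64 MPa.
P = σA = 75.64 × 2400 = 181.5 kN.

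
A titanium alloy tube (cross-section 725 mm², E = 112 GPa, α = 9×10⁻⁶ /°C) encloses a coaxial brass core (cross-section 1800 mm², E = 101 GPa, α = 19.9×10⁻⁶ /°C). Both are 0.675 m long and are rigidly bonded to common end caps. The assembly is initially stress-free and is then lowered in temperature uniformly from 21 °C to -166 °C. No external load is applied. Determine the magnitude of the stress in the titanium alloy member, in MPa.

σ ≈ 158 MPa (compressive)

Equilibrium of a rigid end plate with no external load gives equal and opposite internal forces ±P in the two members. Since α_{brass} > α_{titanium alloy}, cooling drives the brass into tension and the titanium alloy into compression.
Setting the final lengths equal and cancelling L: (α₁ − α₂)ΔT = P/(A₁E₁) + P/(A₂E₂).
|α₁ − α₂|·ΔT = 10.9×10⁻⁶ × 187 = 0.002038.
1/(A₁E₁) + 1/(A₂E₂) = 1/(725×112×10³) + 1/(1800×101×10³) = 1.782×10⁻⁸ N⁻¹.
So P = 0.002038 / 1.782×10⁻⁸ = 114.4 kN.
σ_{titanium alloy} = P/A₁ = 114400/725 = 157.8 MPa, compressive.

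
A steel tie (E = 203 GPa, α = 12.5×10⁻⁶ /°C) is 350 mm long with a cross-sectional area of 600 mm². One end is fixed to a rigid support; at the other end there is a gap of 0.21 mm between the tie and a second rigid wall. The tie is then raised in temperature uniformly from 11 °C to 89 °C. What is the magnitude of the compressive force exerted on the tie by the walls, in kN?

P ≈ 45.7 kN

If the wall were absent the tie would grow by αΔT L = 12.5×10⁻⁶ × 78 × 350 = 0.3412 mm.
After closing the 0.21 mm clearance, 0.3412 − 0.21 = 0.1313 mm of expansion remains to be suppressed by the wall.
Compatibility: PL/(AE) = 0.1313 mm, so σ = P/A = E × (0.1313/350) = 76.12 MPa.
Force on the wall = σA = 76.12 × 600 mm² = 45.67 kN.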